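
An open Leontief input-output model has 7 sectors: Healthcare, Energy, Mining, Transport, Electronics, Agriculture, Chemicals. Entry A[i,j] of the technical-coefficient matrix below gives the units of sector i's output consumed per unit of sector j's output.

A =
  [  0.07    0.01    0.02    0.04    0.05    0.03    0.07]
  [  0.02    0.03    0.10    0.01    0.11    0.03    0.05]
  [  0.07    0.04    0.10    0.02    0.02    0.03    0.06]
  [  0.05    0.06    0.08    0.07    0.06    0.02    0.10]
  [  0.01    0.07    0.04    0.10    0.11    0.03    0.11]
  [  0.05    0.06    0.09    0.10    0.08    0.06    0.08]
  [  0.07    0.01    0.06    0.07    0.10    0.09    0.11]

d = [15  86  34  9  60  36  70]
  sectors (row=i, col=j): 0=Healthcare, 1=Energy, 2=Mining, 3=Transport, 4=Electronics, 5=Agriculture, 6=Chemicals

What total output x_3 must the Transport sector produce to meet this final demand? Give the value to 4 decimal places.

Form M = I − A:
  [  0.93   -0.01   -0.02   -0.04   -0.05   -0.03   -0.07]
  [ -0.02    0.97   -0.10   -0.01   -0.11   -0.03   -0.05]
  [ -0.07   -0.04    0.90   -0.02   -0.02   -0.03   -0.06]
  [ -0.05   -0.06   -0.08    0.93   -0.06   -0.02   -0.10]
  [ -0.01   -0.07   -0.04   -0.10    0.89   -0.03   -0.11]
  [ -0.05   -0.06   -0.09   -0.10   -0.08    0.94   -0.08]
  [ -0.07   -0.01   -0.06   -0.07   -0.10   -0.09    0.89]
Leontief inverse L = M⁻¹:
  [  1.0961    0.0288    0.0509    0.0725    0.0889    0.0529    0.1151]
  [  0.0483    1.0559    0.1419    0.0469    0.1561    0.0555    0.1022]
  [  0.1013    0.0598    1.1396    0.0497    0.0588    0.0546    0.1059]
  [  0.0883    0.0887    0.1324    1.1136    0.1173    0.0531    0.1653]
  [  0.0480    0.1051    0.0977    0.1531    1.1786    0.0666    0.1851]
  [  0.0944    0.0970    0.1534    0.1542    0.1475    1.0979    0.1575]
  [  0.1155    0.0468    0.1193    0.1300    0.1693    0.1312    1.1907]
Total output x = L · d:
  x_0 = 1.0961·15 + 0.0288·86 + 0.0509·34 + 0.0725·9 + 0.0889·60 + 0.0529·36 + 0.1151·70 = 36.5933
  x_1 = 0.0483·15 + 1.0559·86 + 0.1419·34 + 0.0469·9 + 0.1561·60 + 0.0555·36 + 0.1022·70 = 115.2988
  x_2 = 0.1013·15 + 0.0598·86 + 1.1396·34 + 0.0497·9 + 0.0588·60 + 0.0546·36 + 0.1059·70 = 58.7656
  x_3 = 0.0883·15 + 0.0887·86 + 0.1324·34 + 1.1136·9 + 0.1173·60 + 0.0531·36 + 0.1653·70 = 43.9960
  x_4 = 0.0480·15 + 0.1051·86 + 0.0977·34 + 0.1531·9 + 1.1786·60 + 0.0666·36 + 0.1851·70 = 100.5307
  x_5 = 0.0944·15 + 0.0970·86 + 0.1534·34 + 0.1542·9 + 0.1475·60 + 1.0979·36 + 0.1575·70 = 75.7605
  x_6 = 0.1155·15 + 0.0468·86 + 0.1193·34 + 0.1300·9 + 0.1693·60 + 0.1312·36 + 1.1907·70 = 109.2042

43.9960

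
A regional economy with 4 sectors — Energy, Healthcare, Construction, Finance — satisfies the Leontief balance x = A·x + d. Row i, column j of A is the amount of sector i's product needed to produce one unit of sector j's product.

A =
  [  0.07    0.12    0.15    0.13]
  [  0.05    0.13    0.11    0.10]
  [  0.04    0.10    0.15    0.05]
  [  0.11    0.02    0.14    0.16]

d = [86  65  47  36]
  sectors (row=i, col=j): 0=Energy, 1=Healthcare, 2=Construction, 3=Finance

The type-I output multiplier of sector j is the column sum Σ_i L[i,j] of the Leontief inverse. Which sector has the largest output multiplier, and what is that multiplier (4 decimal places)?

Form M = I − A:
  [  0.93   -0.12   -0.15   -0.13]
  [ -0.05    0.87   -0.11   -0.10]
  [ -0.04   -0.10    0.85   -0.05]
  [ -0.11   -0.02   -0.14    0.84]
Leontief inverse L = M⁻¹:
  [  1.1215    0.1891    0.2572    0.2114]
  [  0.0922    1.1887    0.1977    0.1676]
  [  0.0731    0.1534    1.2261    0.1026]
  [  0.1612    0.0786    0.2427    1.2392]
Total output x = L · d:
  x_0 = 1.1215·86 + 0.1891·65 + 0.2572·47 + 0.2114·36 = 128.4400
  x_1 = 0.0922·86 + 1.1887·65 + 0.1977·47 + 0.1676·36 = 100.5234
  x_2 = 0.0731·86 + 0.1534·65 + 1.2261·47 + 0.1026·36 = 77.5764
  x_3 = 0.1612·86 + 0.0786·65 + 0.2427·47 + 1.2392·36 = 74.9995
Output multipliers (column sums of L):
  Energy: 1.4481
  Healthcare: 1.6098
  Construction: 1.9238
  Finance: 1.7207

Construction (1.9238)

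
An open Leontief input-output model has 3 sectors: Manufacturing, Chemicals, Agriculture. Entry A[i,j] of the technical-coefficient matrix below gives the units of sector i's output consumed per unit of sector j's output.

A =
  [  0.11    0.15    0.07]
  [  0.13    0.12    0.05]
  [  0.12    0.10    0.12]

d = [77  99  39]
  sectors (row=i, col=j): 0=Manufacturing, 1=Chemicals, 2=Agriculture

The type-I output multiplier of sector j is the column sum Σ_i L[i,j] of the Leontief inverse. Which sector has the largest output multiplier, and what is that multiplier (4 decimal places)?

Form M = I − A:
  [  0.89   -0.15   -0.07]
  [ -0.13    0.88   -0.05]
  [ -0.12   -0.10    0.88]
Leontief inverse L = M⁻¹:
  [  1.1686    0.2111    0.1050]
  [  0.1829    1.1768    0.0814]
  [  0.1801    0.1625    1.1599]
Total output x = L · d:
  x_0 = 1.1686·77 + 0.2111·99 + 0.1050·39 = 114.9745
  x_1 = 0.1829·77 + 1.1768·99 + 0.0814·39 = 133.7574
  x_2 = 0.1801·77 + 0.1625·99 + 1.1599·39 = 75.1962
Output multipliers (column sums of L):
  Manufacturing: 1.5316
  Chemicals: 1.5504
  Agriculture: 1.3463

Chemicals (1.5504)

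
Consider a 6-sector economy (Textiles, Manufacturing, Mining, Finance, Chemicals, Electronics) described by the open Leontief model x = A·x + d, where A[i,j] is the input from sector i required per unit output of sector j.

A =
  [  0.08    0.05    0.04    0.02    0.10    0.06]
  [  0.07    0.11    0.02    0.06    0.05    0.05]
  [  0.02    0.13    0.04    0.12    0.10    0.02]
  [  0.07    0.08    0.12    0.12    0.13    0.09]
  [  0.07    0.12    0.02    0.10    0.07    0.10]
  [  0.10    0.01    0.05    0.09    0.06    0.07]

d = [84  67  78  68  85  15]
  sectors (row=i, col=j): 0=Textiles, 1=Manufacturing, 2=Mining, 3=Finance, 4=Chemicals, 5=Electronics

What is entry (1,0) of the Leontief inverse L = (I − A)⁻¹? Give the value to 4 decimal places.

Form M = I − A:
  [  0.92   -0.05   -0.04   -0.02   -0.10   -0.06]
  [ -0.07    0.89   -0.02   -0.06   -0.05   -0.05]
  [ -0.02   -0.13    0.96   -0.12   -0.10   -0.02]
  [ -0.07   -0.08   -0.12    0.88   -0.13   -0.09]
  [ -0.07   -0.12   -0.02   -0.10    0.93   -0.10]
  [ -0.10   -0.01   -0.05   -0.09   -0.06    0.93]
Leontief inverse L = M⁻¹:
  [  1.1237    0.1003    0.0659    0.0688    0.1495    0.1020]
  [  0.1156    1.1619    0.0497    0.1096    0.1015    0.0925]
  [  0.0741    0.2022    1.0800    0.1893    0.1663    0.0751]
  [  0.1448    0.1753    0.1752    1.2179    0.2247    0.1646]
  [  0.1326    0.1875    0.0628    0.1702    1.1404    0.1591]
  [  0.1486    0.0632    0.0867    0.1476    0.1214    1.1175]
Total output x = L · d:
  x_0 = 1.1237·84 + 0.1003·67 + 0.0659·78 + 0.0688·68 + 0.1495·85 + 0.1020·15 = 125.1690
  x_1 = 0.1156·84 + 1.1619·67 + 0.0497·78 + 0.1096·68 + 0.1015·85 + 0.0925·15 = 108.9063
  x_2 = 0.0741·84 + 0.2022·67 + 1.0800·78 + 0.1893·68 + 0.1663·85 + 0.0751·15 = 132.1428
  x_3 = 0.1448·84 + 0.1753·67 + 0.1752·78 + 1.2179·68 + 0.2247·85 + 0.1646·15 = 141.9542
  x_4 = 0.1326·84 + 0.1875·67 + 0.0628·78 + 0.1702·68 + 1.1404·85 + 0.1591·15 = 139.4935
  x_5 = 0.1486·84 + 0.0632·67 + 0.0867·78 + 0.1476·68 + 0.1214·85 + 1.1175·15 = 60.6006

L[1,0] = 0.1156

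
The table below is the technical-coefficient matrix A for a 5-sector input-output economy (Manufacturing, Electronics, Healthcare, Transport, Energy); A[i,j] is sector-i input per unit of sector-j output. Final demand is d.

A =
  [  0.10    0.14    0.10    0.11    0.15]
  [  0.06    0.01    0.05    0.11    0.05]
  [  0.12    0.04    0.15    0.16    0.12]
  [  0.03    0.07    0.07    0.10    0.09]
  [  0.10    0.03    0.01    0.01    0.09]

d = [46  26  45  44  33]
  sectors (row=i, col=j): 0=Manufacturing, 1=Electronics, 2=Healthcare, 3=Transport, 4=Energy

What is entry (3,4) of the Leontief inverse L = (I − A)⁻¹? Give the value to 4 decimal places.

Form M = I − A:
  [  0.90   -0.14   -0.10   -0.11   -0.15]
  [ -0.06    0.99   -0.05   -0.11   -0.05]
  [ -0.12   -0.04    0.85   -0.16   -0.12]
  [ -0.03   -0.07   -0.07    0.90   -0.09]
  [ -0.10   -0.03   -0.01   -0.01    0.91]
Leontief inverse L = M⁻¹:
  [  1.1810    0.1956    0.1699    0.2012    0.2477]
  [  0.0973    1.0414    0.0867    0.1557    0.1001]
  [  0.2049    0.1039    1.2307    0.2591    0.2274]
  [  0.0765    0.1014    0.1118    1.1544    0.1471]
  [  0.1361    0.0581    0.0363    0.0428    1.1335]
Total output x = L · d:
  x_0 = 1.1810·46 + 0.1956·26 + 0.1699·45 + 0.2012·44 + 0.2477·33 = 84.0905
  x_1 = 0.0973·46 + 1.0414·26 + 0.0867·45 + 0.1557·44 + 0.1001·33 = 45.6080
  x_2 = 0.2049·46 + 0.1039·26 + 1.2307·45 + 0.2591·44 + 0.2274·33 = 86.4128
  x_3 = 0.0765·46 + 0.1014·26 + 0.1118·45 + 1.1544·44 + 0.1471·33 = 66.8294
  x_4 = 0.1361·46 + 0.0581·26 + 0.0363·45 + 0.0428·44 + 1.1335·33 = 48.6920

L[3,4] = 0.1471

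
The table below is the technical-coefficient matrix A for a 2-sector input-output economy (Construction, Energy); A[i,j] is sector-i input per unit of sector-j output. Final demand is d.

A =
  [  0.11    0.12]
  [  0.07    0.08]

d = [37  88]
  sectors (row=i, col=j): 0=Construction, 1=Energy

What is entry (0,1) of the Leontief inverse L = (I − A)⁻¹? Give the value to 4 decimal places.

Form M = I − A:
  [  0.89   -0.12]
  [ -0.07    0.92]
Leontief inverse L = M⁻¹:
  [  1.1352    0.1481]
  [  0.0864    1.0982]
Total output x = L · d:
  x_0 = 1.1352·37 + 0.1481·88 = 55.0346
  x_1 = 0.0864·37 + 1.0982·88 = 99.8396

L[0,1] = 0.1481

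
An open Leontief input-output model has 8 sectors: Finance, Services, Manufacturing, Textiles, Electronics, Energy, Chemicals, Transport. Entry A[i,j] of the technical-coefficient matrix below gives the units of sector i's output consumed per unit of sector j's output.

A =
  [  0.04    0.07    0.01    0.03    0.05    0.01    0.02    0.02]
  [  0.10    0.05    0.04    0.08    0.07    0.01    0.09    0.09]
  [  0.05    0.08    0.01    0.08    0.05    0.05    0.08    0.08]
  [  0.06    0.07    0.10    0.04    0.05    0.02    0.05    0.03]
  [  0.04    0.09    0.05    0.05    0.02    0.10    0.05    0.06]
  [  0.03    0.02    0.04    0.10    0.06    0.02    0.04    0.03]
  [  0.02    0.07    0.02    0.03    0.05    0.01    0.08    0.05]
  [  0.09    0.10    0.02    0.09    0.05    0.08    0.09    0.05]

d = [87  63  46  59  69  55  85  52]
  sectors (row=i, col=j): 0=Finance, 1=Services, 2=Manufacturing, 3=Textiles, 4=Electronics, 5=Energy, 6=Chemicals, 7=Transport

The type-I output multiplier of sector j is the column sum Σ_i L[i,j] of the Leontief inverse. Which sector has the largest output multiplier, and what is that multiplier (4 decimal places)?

Form M = I − A:
  [  0.96   -0.07   -0.01   -0.03   -0.05   -0.01   -0.02   -0.02]
  [ -0.10    0.95   -0.04   -0.08   -0.07   -0.01   -0.09   -0.09]
  [ -0.05   -0.08    0.99   -0.08   -0.05   -0.05   -0.08   -0.08]
  [ -0.06   -0.07   -0.10    0.96   -0.05   -0.02   -0.05   -0.03]
  [ -0.04   -0.09   -0.05   -0.05    0.98   -0.10   -0.05   -0.06]
  [ -0.03   -0.02   -0.04   -0.10   -0.06    0.98   -0.04   -0.03]
  [ -0.02   -0.07   -0.02   -0.03   -0.05   -0.01    0.92   -0.05]
  [ -0.09   -0.10   -0.02   -0.09   -0.05   -0.08   -0.09    0.95]
Leontief inverse L = M⁻¹:
  [  1.0660    0.1004    0.0270    0.0560    0.0721    0.0258    0.0477    0.0439]
  [  0.1503    1.1165    0.0732    0.1317    0.1150    0.0437    0.1474    0.1357]
  [  0.0974    0.1378    1.0428    0.1301    0.0926    0.0791    0.1338    0.1224]
  [  0.1007    0.1217    0.1251    1.0844    0.0870    0.0464    0.0976    0.0705]
  [  0.0852    0.1420    0.0798    0.1023    1.0623    0.1262    0.1014    0.1016]
  [  0.0617    0.0622    0.0660    0.1338    0.0885    1.0424    0.0764    0.0595]
  [  0.0531    0.1114    0.0411    0.0645    0.0793    0.0313    1.1198    0.0821]
  [  0.1431    0.1647    0.0577    0.1474    0.1000    0.1105    0.1500    1.0985]
Total output x = L · d:
  x_0 = 1.0660·87 + 0.1004·63 + 0.0270·46 + 0.0560·59 + 0.0721·69 + 0.0258·55 + 0.0477·85 + 0.0439·52 = 116.3429
  x_1 = 0.1503·87 + 1.1165·63 + 0.0732·46 + 0.1317·59 + 0.1150·69 + 0.0437·55 + 0.1474·85 + 0.1357·52 = 124.4800
  x_2 = 0.0974·87 + 0.1378·63 + 1.0428·46 + 0.1301·59 + 0.0926·69 + 0.0791·55 + 0.1338·85 + 0.1224·52 = 101.2748
  x_3 = 0.1007·87 + 0.1217·63 + 0.1251·46 + 1.0844·59 + 0.0870·69 + 0.0464·55 + 0.0976·85 + 0.0705·52 = 106.6733
  x_4 = 0.0852·87 + 0.1420·63 + 0.0798·46 + 0.1023·59 + 1.0623·69 + 0.1262·55 + 0.1014·85 + 0.1016·52 = 120.2033
  x_5 = 0.0617·87 + 0.0622·63 + 0.0660·46 + 0.1338·59 + 0.0885·69 + 1.0424·55 + 0.0764·85 + 0.0595·52 = 93.2452
  x_6 = 0.0531·87 + 0.1114·63 + 0.0411·46 + 0.0645·59 + 0.0793·69 + 0.0313·55 + 1.1198·85 + 0.0821·52 = 123.9782
  x_7 = 0.1431·87 + 0.1647·63 + 0.0577·46 + 0.1474·59 + 0.1000·69 + 0.1105·55 + 0.1500·85 + 1.0985·52 = 117.0240
Output multipliers (column sums of L):
  Finance: 1.7574
  Services: 1.9568
  Manufacturing: 1.5128
  Textiles: 1.8502
  Electronics: 1.6967
  Energy: 1.5054
  Chemicals: 1.8740
  Transport: 1.7142

Services (1.9568)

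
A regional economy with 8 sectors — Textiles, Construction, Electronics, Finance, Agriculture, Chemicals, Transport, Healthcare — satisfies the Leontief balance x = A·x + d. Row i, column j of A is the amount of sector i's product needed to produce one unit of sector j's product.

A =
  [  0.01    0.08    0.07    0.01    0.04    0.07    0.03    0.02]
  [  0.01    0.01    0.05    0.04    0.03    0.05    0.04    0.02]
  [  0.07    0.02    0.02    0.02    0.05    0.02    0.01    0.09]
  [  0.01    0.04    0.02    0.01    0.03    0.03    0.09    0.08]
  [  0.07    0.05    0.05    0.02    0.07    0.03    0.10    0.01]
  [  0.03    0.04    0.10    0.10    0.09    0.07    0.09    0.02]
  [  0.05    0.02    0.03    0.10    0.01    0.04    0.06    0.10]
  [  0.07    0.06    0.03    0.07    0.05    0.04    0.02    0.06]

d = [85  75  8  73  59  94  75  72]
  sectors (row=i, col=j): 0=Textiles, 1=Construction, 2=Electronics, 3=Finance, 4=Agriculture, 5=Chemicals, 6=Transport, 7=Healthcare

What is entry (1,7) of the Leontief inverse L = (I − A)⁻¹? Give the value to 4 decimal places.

L[1,7] = 0.0427

Form M = I − A:
  [  0.99   -0.08   -0.07   -0.01   -0.04   -0.07   -0.03   -0.02]
  [ -0.01    0.99   -0.05   -0.04   -0.03   -0.05   -0.04   -0.02]
  [ -0.07   -0.02    0.98   -0.02   -0.05   -0.02   -0.01   -0.09]
  [ -0.01   -0.04   -0.02    0.99   -0.03   -0.03   -0.09   -0.08]
  [ -0.07   -0.05   -0.05   -0.02    0.93   -0.03   -0.10   -0.01]
  [ -0.03   -0.04   -0.10   -0.10   -0.09    0.93   -0.09   -0.02]
  [ -0.05   -0.02   -0.03   -0.10   -0.01   -0.04    0.94   -0.10]
  [ -0.07   -0.06   -0.03   -0.07   -0.05   -0.04   -0.02    0.94]
Leontief inverse L = M⁻¹:
  [  1.0318    0.0978    0.0954    0.0361    0.0659    0.0927    0.0584    0.0451]
  [  0.0275    1.0252    0.0681    0.0603    0.0493    0.0668    0.0635    0.0427]
  [  0.0905    0.0428    1.0423    0.0406    0.0730    0.0414    0.0338    0.1113]
  [  0.0327    0.0590    0.0413    1.0393    0.0511    0.0514    0.1162    0.1083]
  [  0.0960    0.0744    0.0790    0.0502    1.0970    0.0576    0.1350    0.0427]
  [  0.0663    0.0719    0.1370    0.1396    0.1291    1.1047    0.1409    0.0678]
  [  0.0756    0.0477    0.0571    0.1318    0.0379    0.0680    1.0950    0.1376]
  [  0.0935    0.0865    0.0590    0.0966    0.0788    0.0678    0.0546    1.0896]
Total output x = L · d:
  x_0 = 1.0318·85 + 0.0978·75 + 0.0954·8 + 0.0361·73 + 0.0659·59 + 0.0927·94 + 0.0584·75 + 0.0451·72 = 118.6614
  x_1 = 0.0275·85 + 1.0252·75 + 0.0681·8 + 0.0603·73 + 0.0493·59 + 0.0668·94 + 0.0635·75 + 0.0427·72 = 101.2001
  x_2 = 0.0905·85 + 0.0428·75 + 1.0423·8 + 0.0406·73 + 0.0730·59 + 0.0414·94 + 0.0338·75 + 0.1113·72 = 40.9635
  x_3 = 0.0327·85 + 0.0590·75 + 0.0413·8 + 1.0393·73 + 0.0511·59 + 0.0514·94 + 0.1162·75 + 0.1083·72 = 107.7591
  x_4 = 0.0960·85 + 0.0744·75 + 0.0790·8 + 0.0502·73 + 1.0970·59 + 0.0576·94 + 0.1350·75 + 0.0427·72 = 101.3721
  x_5 = 0.0663·85 + 0.0719·75 + 0.1370·8 + 0.1396·73 + 0.1291·59 + 1.1047·94 + 0.1409·75 + 0.0678·72 = 149.2270
  x_6 = 0.0756·85 + 0.0477·75 + 0.0571·8 + 0.1318·73 + 0.0379·59 + 0.0680·94 + 1.0950·75 + 0.1376·72 = 120.7428
  x_7 = 0.0935·85 + 0.0865·75 + 0.0590·8 + 0.0966·73 + 0.0788·59 + 0.0678·94 + 0.0546·75 + 1.0896·72 = 115.5350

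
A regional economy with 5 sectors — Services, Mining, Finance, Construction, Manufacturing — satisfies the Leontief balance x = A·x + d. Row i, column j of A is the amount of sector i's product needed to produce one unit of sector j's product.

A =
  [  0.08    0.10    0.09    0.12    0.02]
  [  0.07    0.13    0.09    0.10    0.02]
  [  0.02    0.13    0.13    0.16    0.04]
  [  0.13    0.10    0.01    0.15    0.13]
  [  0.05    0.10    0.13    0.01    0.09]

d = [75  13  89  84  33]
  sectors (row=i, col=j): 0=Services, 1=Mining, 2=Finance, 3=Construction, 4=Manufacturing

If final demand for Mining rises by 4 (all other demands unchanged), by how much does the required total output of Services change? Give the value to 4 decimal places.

0.7395

Form M = I − A:
  [  0.92   -0.10   -0.09   -0.12   -0.02]
  [ -0.07    0.87   -0.09   -0.10   -0.02]
  [ -0.02   -0.13    0.87   -0.16   -0.04]
  [ -0.13   -0.10   -0.01    0.85   -0.13]
  [ -0.05   -0.10   -0.13   -0.01    0.91]
Leontief inverse L = M⁻¹:
  [  1.1377    0.1849    0.1491    0.2112    0.0658]
  [  0.1260    1.2155    0.1504    0.1898    0.0632]
  [  0.0866    0.2311    1.2000    0.2665    0.0978]
  [  0.2038    0.2014    0.0848    1.2471    0.1908]
  [  0.0910    0.1790    0.1971    0.0842    1.1255]
Total output x = L · d:
  x_0 = 1.1377·75 + 0.1849·13 + 0.1491·89 + 0.2112·84 + 0.0658·33 = 120.9094
  x_1 = 0.1260·75 + 1.2155·13 + 0.1504·89 + 0.1898·84 + 0.0632·33 = 56.6705
  x_2 = 0.0866·75 + 0.2311·13 + 1.2000·89 + 0.2665·84 + 0.0978·33 = 141.9094
  x_3 = 0.2038·75 + 0.2014·13 + 0.0848·89 + 1.2471·84 + 0.1908·33 = 136.4969
  x_4 = 0.0910·75 + 0.1790·13 + 0.1971·89 + 0.0842·84 + 1.1255·33 = 70.9074
Δx_0 = L[0,1] · Δd_1 = 0.1849 · 4 = 0.7395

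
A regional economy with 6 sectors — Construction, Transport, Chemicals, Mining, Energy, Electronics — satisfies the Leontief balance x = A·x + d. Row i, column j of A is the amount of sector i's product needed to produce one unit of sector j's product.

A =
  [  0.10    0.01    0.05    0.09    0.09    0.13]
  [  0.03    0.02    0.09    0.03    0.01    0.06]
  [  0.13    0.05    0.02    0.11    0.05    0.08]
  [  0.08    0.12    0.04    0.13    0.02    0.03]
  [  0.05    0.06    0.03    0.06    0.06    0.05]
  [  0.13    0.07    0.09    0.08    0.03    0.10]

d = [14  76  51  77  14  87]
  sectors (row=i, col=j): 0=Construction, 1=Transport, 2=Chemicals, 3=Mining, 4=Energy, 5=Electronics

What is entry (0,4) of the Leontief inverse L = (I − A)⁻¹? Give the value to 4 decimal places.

Form M = I − A:
  [  0.90   -0.01   -0.05   -0.09   -0.09   -0.13]
  [ -0.03    0.98   -0.09   -0.03   -0.01   -0.06]
  [ -0.13   -0.05    0.98   -0.11   -0.05   -0.08]
  [ -0.08   -0.12   -0.04    0.87   -0.02   -0.03]
  [ -0.05   -0.06   -0.03   -0.06    0.94   -0.05]
  [ -0.13   -0.07   -0.09   -0.08   -0.03    0.90]
Leontief inverse L = M⁻¹:
  [  1.1762    0.0584    0.0938    0.1623    0.1279    0.1946]
  [  0.0721    1.0436    0.1118    0.0682    0.0284    0.0938]
  [  0.1970    0.0929    1.0616    0.1765    0.0845    0.1396]
  [  0.1366    0.1596    0.0789    1.1896    0.0468    0.0796]
  [  0.0934    0.0890    0.0583    0.1028    1.0818    0.0881]
  [  0.2105    0.1161    0.1374    0.1556    0.0694    1.1705]
Total output x = L · d:
  x_0 = 1.1762·14 + 0.0584·76 + 0.0938·51 + 0.1623·77 + 0.1279·14 + 0.1946·87 = 56.9082
  x_1 = 0.0721·14 + 1.0436·76 + 0.1118·51 + 0.0682·77 + 0.0284·14 + 0.0938·87 = 99.8316
  x_2 = 0.1970·14 + 0.0929·76 + 1.0616·51 + 0.1765·77 + 0.0845·14 + 0.1396·87 = 90.8784
  x_3 = 0.1366·14 + 0.1596·76 + 0.0789·51 + 1.1896·77 + 0.0468·14 + 0.0796·87 = 117.2527
  x_4 = 0.0934·14 + 0.0890·76 + 0.0583·51 + 0.1028·77 + 1.0818·14 + 0.0881·87 = 41.7814
  x_5 = 0.2105·14 + 0.1161·76 + 0.1374·51 + 0.1556·77 + 0.0694·14 + 1.1705·87 = 133.5544

L[0,4] = 0.1279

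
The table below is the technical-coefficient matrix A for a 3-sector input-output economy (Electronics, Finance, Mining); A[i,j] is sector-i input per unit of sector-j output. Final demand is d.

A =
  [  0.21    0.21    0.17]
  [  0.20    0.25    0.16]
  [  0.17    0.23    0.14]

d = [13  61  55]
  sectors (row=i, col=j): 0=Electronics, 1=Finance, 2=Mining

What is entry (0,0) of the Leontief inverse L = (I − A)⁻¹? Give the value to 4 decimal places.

Form M = I − A:
  [  0.79   -0.21   -0.17]
  [ -0.20    0.75   -0.16]
  [ -0.17   -0.23    0.86]
Leontief inverse L = M⁻¹:
  [  1.4865    0.5370    0.3937]
  [  0.4869    1.5899    0.3920]
  [  0.4240    0.5313    1.3455]
Total output x = L · d:
  x_0 = 1.4865·13 + 0.5370·61 + 0.3937·55 = 73.7351
  x_1 = 0.4869·13 + 1.5899·61 + 0.3920·55 = 124.8735
  x_2 = 0.4240·13 + 0.5313·61 + 1.3455·55 = 111.9254

L[0,0] = 1.4865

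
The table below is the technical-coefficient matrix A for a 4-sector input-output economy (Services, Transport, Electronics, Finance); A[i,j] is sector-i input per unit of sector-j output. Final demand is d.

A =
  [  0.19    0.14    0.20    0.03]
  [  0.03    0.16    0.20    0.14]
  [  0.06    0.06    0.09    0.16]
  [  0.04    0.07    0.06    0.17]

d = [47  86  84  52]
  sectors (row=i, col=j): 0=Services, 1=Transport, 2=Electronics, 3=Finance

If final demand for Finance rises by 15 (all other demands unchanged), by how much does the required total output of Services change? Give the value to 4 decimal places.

2.3266

Form M = I − A:
  [  0.81   -0.14   -0.20   -0.03]
  [ -0.03    0.84   -0.20   -0.14]
  [ -0.06   -0.06    0.91   -0.16]
  [ -0.04   -0.07   -0.06    0.83]
Leontief inverse L = M⁻¹:
  [  1.2771    0.2505    0.3460    0.1551]
  [  0.0828    1.2493    0.3108    0.2736]
  [  0.1030    0.1211    1.1645    0.2486]
  [  0.0760    0.1262    0.1271    1.2533]
Total output x = L · d:
  x_0 = 1.2771·47 + 0.2505·86 + 0.3460·84 + 0.1551·52 = 118.6945
  x_1 = 0.0828·47 + 1.2493·86 + 0.3108·84 + 0.2736·52 = 151.6665
  x_2 = 0.1030·47 + 0.1211·86 + 1.1645·84 + 0.2486·52 = 126.0055
  x_3 = 0.0760·47 + 0.1262·86 + 0.1271·84 + 1.2533·52 = 90.2708
Δx_0 = L[0,3] · Δd_3 = 0.1551 · 15 = 2.3266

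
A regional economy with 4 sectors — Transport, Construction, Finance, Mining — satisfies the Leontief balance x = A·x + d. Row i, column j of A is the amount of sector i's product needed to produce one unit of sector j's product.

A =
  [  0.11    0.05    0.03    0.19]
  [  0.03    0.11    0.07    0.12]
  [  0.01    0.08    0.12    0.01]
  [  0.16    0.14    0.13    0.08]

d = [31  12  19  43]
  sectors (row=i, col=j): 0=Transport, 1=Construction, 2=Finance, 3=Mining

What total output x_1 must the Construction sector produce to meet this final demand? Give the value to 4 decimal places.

25.6659

Form M = I − A:
  [  0.89   -0.05   -0.03   -0.19]
  [ -0.03    0.89   -0.07   -0.12]
  [ -0.01   -0.08    0.88   -0.01]
  [ -0.16   -0.14   -0.13    0.92]
Leontief inverse L = M⁻¹:
  [  1.1749    0.1145    0.0874    0.2585]
  [  0.0708    1.1647    0.1199    0.1678]
  [  0.0223    0.1096    1.1505    0.0314]
  [  0.2183    0.2126    0.1960    1.1619]
Total output x = L · d:
  x_0 = 1.1749·31 + 0.1145·12 + 0.0874·19 + 0.2585·43 = 50.5734
  x_1 = 0.0708·31 + 1.1647·12 + 0.1199·19 + 0.1678·43 = 25.6659
  x_2 = 0.0223·31 + 0.1096·12 + 1.1505·19 + 0.0314·43 = 25.2148
  x_3 = 0.2183·31 + 0.2126·12 + 0.1960·19 + 1.1619·43 = 63.0031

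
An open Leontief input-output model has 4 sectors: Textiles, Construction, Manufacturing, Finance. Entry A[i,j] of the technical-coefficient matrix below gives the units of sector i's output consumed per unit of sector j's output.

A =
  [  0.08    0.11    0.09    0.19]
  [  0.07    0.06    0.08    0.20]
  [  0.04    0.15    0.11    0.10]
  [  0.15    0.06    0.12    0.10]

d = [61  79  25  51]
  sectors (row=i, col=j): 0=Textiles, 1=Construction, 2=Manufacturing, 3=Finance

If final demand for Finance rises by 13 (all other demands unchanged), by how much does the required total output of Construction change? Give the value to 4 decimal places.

Form M = I − A:
  [  0.92   -0.11   -0.09   -0.19]
  [ -0.07    0.94   -0.08   -0.20]
  [ -0.04   -0.15    0.89   -0.10]
  [ -0.15   -0.06   -0.12    0.90]
Leontief inverse L = M⁻¹:
  [  1.1581    0.1828    0.1746    0.3045]
  [  0.1407    1.1240    0.1553    0.2967]
  [  0.1000    0.2127    1.1797    0.1995]
  [  0.2157    0.1338    0.1967    1.2082]
Total output x = L · d:
  x_0 = 1.1581·61 + 0.1828·79 + 0.1746·25 + 0.3045·51 = 104.9831
  x_1 = 0.1407·61 + 1.1240·79 + 0.1553·25 + 0.2967·51 = 116.3907
  x_2 = 0.1000·61 + 0.2127·79 + 1.1797·25 + 0.1995·51 = 62.5668
  x_3 = 0.2157·61 + 0.1338·79 + 0.1967·25 + 1.2082·51 = 90.2655
Δx_1 = L[1,3] · Δd_3 = 0.2967 · 13 = 3.8574

3.8574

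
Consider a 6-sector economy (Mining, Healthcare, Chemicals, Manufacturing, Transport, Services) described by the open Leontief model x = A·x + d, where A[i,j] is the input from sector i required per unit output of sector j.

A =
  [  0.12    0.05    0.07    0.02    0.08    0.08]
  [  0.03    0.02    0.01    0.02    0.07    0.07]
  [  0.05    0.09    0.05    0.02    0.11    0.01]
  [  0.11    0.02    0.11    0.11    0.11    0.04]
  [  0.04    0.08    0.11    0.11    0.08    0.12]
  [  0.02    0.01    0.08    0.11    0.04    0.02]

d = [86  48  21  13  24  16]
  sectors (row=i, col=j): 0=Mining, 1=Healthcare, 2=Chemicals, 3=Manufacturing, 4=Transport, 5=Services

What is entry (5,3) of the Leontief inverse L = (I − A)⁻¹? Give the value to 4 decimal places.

Form M = I − A:
  [  0.88   -0.05   -0.07   -0.02   -0.08   -0.08]
  [ -0.03    0.98   -0.01   -0.02   -0.07   -0.07]
  [ -0.05   -0.09    0.95   -0.02   -0.11   -0.01]
  [ -0.11   -0.02   -0.11    0.89   -0.11   -0.04]
  [ -0.04   -0.08   -0.11   -0.11    0.92   -0.12]
  [ -0.02   -0.01   -0.08   -0.11   -0.04    0.98]
Leontief inverse L = M⁻¹:
  [  1.1627    0.0838    0.1195    0.0623    0.1345    0.1211]
  [  0.0502    1.0365    0.0394    0.0488    0.0978    0.0925]
  [  0.0807    0.1182    1.0879    0.0539    0.1546    0.0473]
  [  0.1685    0.0646    0.1771    1.1667    0.1842    0.0904]
  [  0.0917    0.1201    0.1754    0.1717    1.1528    0.1660]
  [  0.0535    0.0341    0.1187    0.1441    0.0841    1.0446]
Total output x = L · d:
  x_0 = 1.1627·86 + 0.0838·48 + 0.1195·21 + 0.0623·13 + 0.1345·24 + 0.1211·16 = 112.4962
  x_1 = 0.0502·86 + 1.0365·48 + 0.0394·21 + 0.0488·13 + 0.0978·24 + 0.0925·16 = 59.3609
  x_2 = 0.0807·86 + 0.1182·48 + 1.0879·21 + 0.0539·13 + 0.1546·24 + 0.0473·16 = 40.6266
  x_3 = 0.1685·86 + 0.0646·48 + 0.1771·21 + 1.1667·13 + 0.1842·24 + 0.0904·16 = 42.3502
  x_4 = 0.0917·86 + 0.1201·48 + 0.1754·21 + 0.1717·13 + 1.1528·24 + 0.1660·16 = 49.8873
  x_5 = 0.0535·86 + 0.0341·48 + 0.1187·21 + 0.1441·13 + 0.0841·24 + 1.0446·16 = 29.3344

L[5,3] = 0.1441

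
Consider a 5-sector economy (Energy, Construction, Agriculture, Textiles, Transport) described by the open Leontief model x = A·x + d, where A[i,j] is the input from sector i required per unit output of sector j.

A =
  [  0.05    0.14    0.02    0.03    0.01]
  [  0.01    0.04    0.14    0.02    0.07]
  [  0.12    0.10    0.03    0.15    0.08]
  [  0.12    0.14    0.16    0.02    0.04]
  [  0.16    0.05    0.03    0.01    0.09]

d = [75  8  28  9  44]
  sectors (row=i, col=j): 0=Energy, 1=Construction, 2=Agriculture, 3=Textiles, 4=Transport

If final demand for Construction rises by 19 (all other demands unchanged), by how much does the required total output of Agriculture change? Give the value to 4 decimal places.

Form M = I − A:
  [  0.95   -0.14   -0.02   -0.03   -0.01]
  [ -0.01    0.96   -0.14   -0.02   -0.07]
  [ -0.12   -0.10    0.97   -0.15   -0.08]
  [ -0.12   -0.14   -0.16    0.98   -0.04]
  [ -0.16   -0.05   -0.03   -0.01    0.91]
Leontief inverse L = M⁻¹:
  [  1.0724    0.1704    0.0551    0.0451    0.0317]
  [  0.0560    1.0800    0.1685    0.0506    0.1007]
  [  0.1823    0.1725    1.0926    0.1775    0.1191]
  [  0.1772    0.2073    0.2115    1.0633    0.0832]
  [  0.1996    0.0973    0.0573    0.0282    1.1149]
Total output x = L · d:
  x_0 = 1.0724·75 + 0.1704·8 + 0.0551·28 + 0.0451·9 + 0.0317·44 = 85.1387
  x_1 = 0.0560·75 + 1.0800·8 + 0.1685·28 + 0.0506·9 + 0.1007·44 = 22.4452
  x_2 = 0.1823·75 + 0.1725·8 + 1.0926·28 + 0.1775·9 + 0.1191·44 = 52.4842
  x_3 = 0.1772·75 + 0.2073·8 + 0.2115·28 + 1.0633·9 + 0.0832·44 = 34.1049
  x_4 = 0.1996·75 + 0.0973·8 + 0.0573·28 + 0.0282·9 + 1.1149·44 = 66.6594
Δx_2 = L[2,1] · Δd_1 = 0.1725 · 19 = 3.2773

3.2773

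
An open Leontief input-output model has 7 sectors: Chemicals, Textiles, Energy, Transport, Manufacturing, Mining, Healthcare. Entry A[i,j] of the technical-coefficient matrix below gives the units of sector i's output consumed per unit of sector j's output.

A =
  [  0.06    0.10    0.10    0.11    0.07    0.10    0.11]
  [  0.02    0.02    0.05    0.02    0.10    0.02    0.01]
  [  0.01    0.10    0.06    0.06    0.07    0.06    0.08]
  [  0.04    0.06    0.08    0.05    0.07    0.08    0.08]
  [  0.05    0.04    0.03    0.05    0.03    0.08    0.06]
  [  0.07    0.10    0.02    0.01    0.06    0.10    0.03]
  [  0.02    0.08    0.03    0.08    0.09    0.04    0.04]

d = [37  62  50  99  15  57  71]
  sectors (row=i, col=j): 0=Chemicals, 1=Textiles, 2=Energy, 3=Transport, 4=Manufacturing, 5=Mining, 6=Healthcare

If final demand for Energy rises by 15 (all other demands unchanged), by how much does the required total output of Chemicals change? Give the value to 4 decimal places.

Form M = I − A:
  [  0.94   -0.10   -0.10   -0.11   -0.07   -0.10   -0.11]
  [ -0.02    0.98   -0.05   -0.02   -0.10   -0.02   -0.01]
  [ -0.01   -0.10    0.94   -0.06   -0.07   -0.06   -0.08]
  [ -0.04   -0.06   -0.08    0.95   -0.07   -0.08   -0.08]
  [ -0.05   -0.04   -0.03   -0.05    0.97   -0.08   -0.06]
  [ -0.07   -0.10   -0.02   -0.01   -0.06    0.90   -0.03]
  [ -0.02   -0.08   -0.03   -0.08   -0.09   -0.04    0.96]
Leontief inverse L = M⁻¹:
  [  1.1004    0.1754    0.1541    0.1646    0.1468    0.1716    0.1690]
  [  0.0356    1.0462    0.0689    0.0404    0.1244    0.0479    0.0334]
  [  0.0353    0.1458    1.0930    0.0933    0.1203    0.1041    0.1152]
  [  0.0689    0.1139    0.1166    1.0884    0.1230    0.1310    0.1213]
  [  0.0736    0.0818    0.0586    0.0792    1.0705    0.1202    0.0914]
  [  0.0975    0.1438    0.0512    0.0404    0.1051    1.1443    0.0626]
  [  0.0437    0.1185    0.0604    0.1095    0.1322    0.0807    1.0729]
Total output x = L · d:
  x_0 = 1.1004·37 + 0.1754·62 + 0.1541·50 + 0.1646·99 + 0.1468·15 + 0.1716·57 + 0.1690·71 = 99.5760
  x_1 = 0.0356·37 + 1.0462·62 + 0.0689·50 + 0.0404·99 + 0.1244·15 + 0.0479·57 + 0.0334·71 = 80.5920
  x_2 = 0.0353·37 + 0.1458·62 + 1.0930·50 + 0.0933·99 + 0.1203·15 + 0.1041·57 + 0.1152·71 = 90.1548
  x_3 = 0.0689·37 + 0.1139·62 + 0.1166·50 + 1.0884·99 + 0.1230·15 + 0.1310·57 + 0.1213·71 = 141.1167
  x_4 = 0.0736·37 + 0.0818·62 + 0.0586·50 + 0.0792·99 + 1.0705·15 + 0.1202·57 + 0.0914·71 = 47.9627
  x_5 = 0.0975·37 + 0.1438·62 + 0.0512·50 + 0.0404·99 + 0.1051·15 + 1.1443·57 + 0.0626·71 = 90.3212
  x_6 = 0.0437·37 + 0.1185·62 + 0.0604·50 + 0.1095·99 + 0.1322·15 + 0.0807·57 + 1.0729·71 = 105.5858
Δx_0 = L[0,2] · Δd_2 = 0.1541 · 15 = 2.3120

2.3120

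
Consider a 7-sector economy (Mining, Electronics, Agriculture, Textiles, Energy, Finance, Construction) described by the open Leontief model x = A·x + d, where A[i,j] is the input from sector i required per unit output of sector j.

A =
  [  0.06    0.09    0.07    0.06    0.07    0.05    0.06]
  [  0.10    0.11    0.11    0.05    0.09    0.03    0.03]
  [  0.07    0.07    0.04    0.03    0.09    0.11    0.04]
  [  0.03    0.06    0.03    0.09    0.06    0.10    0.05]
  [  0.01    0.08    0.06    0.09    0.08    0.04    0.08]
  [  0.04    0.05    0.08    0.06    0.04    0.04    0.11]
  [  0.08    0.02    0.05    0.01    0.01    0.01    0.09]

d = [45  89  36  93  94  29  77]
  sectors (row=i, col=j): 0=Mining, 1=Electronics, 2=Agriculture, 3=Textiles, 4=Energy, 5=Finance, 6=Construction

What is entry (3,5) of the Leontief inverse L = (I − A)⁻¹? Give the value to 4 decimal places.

L[3,5] = 0.1391

Form M = I − A:
  [  0.94   -0.09   -0.07   -0.06   -0.07   -0.05   -0.06]
  [ -0.10    0.89   -0.11   -0.05   -0.09   -0.03   -0.03]
  [ -0.07   -0.07    0.96   -0.03   -0.09   -0.11   -0.04]
  [ -0.03   -0.06   -0.03    0.91   -0.06   -0.10   -0.05]
  [ -0.01   -0.08   -0.06   -0.09    0.92   -0.04   -0.08]
  [ -0.04   -0.05   -0.08   -0.06   -0.04    0.96   -0.11]
  [ -0.08   -0.02   -0.05   -0.01   -0.01   -0.01    0.91]
Leontief inverse L = M⁻¹:
  [  1.1067    0.1473    0.1221    0.1046    0.1226    0.0934    0.1110]
  [  0.1540    1.1800    0.1707    0.1023    0.1550    0.0825    0.0858]
  [  0.1130    0.1256    1.0928    0.0751    0.1402    0.1497    0.0942]
  [  0.0689    0.1087    0.0762    1.1325    0.1043    0.1391    0.0997]
  [  0.0526    0.1315    0.1070    0.1325    1.1279    0.0813    0.1288]
  [  0.0825    0.0960    0.1232    0.0958    0.0825    1.0781    0.1569]
  [  0.1091    0.0495    0.0779    0.0305    0.0363    0.0325    1.1200]
Total output x = L · d:
  x_0 = 1.1067·45 + 0.1473·89 + 0.1221·36 + 0.1046·93 + 0.1226·94 + 0.0934·29 + 0.1110·77 = 99.8180
  x_1 = 0.1540·45 + 1.1800·89 + 0.1707·36 + 0.1023·93 + 0.1550·94 + 0.0825·29 + 0.0858·77 = 151.1754
  x_2 = 0.1130·45 + 0.1256·89 + 1.0928·36 + 0.0751·93 + 0.1402·94 + 0.1497·29 + 0.0942·77 = 87.3630
  x_3 = 0.0689·45 + 0.1087·89 + 0.0762·36 + 1.1325·93 + 0.1043·94 + 0.1391·29 + 0.0997·77 = 142.3587
  x_4 = 0.0526·45 + 0.1315·89 + 0.1070·36 + 0.1325·93 + 1.1279·94 + 0.0813·29 + 0.1288·77 = 148.5420
  x_5 = 0.0825·45 + 0.0960·89 + 0.1232·36 + 0.0958·93 + 0.0825·94 + 1.0781·29 + 0.1569·77 = 76.7027
  x_6 = 0.1091·45 + 0.0495·89 + 0.0779·36 + 0.0305·93 + 0.0363·94 + 0.0325·29 + 1.1200·77 = 105.5529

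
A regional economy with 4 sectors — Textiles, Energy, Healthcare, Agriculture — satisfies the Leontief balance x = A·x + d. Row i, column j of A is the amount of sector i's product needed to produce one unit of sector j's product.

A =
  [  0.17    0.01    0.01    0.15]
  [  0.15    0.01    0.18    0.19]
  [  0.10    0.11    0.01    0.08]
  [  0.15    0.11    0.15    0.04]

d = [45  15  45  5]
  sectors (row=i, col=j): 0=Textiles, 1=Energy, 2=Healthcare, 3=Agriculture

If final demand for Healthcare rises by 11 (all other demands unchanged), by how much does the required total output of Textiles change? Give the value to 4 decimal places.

0.5711

Form M = I − A:
  [  0.83   -0.01   -0.01   -0.15]
  [ -0.15    0.99   -0.18   -0.19]
  [ -0.10   -0.11    0.99   -0.08]
  [ -0.15   -0.11   -0.15    0.96]
Leontief inverse L = M⁻¹:
  [  1.2564    0.0417    0.0519    0.2089]
  [  0.2716    1.0698    0.2388    0.2741]
  [  0.1777    0.1352    1.0581    0.1427]
  [  0.2552    0.1502    0.2008    1.1280]
Total output x = L · d:
  x_0 = 1.2564·45 + 0.0417·15 + 0.0519·45 + 0.2089·5 = 60.5415
  x_1 = 0.2716·45 + 1.0698·15 + 0.2388·45 + 0.2741·5 = 40.3872
  x_2 = 0.1777·45 + 0.1352·15 + 1.0581·45 + 0.1427·5 = 58.3533
  x_3 = 0.2552·45 + 0.1502·15 + 0.2008·45 + 1.1280·5 = 28.4133
Δx_0 = L[0,2] · Δd_2 = 0.0519 · 11 = 0.5711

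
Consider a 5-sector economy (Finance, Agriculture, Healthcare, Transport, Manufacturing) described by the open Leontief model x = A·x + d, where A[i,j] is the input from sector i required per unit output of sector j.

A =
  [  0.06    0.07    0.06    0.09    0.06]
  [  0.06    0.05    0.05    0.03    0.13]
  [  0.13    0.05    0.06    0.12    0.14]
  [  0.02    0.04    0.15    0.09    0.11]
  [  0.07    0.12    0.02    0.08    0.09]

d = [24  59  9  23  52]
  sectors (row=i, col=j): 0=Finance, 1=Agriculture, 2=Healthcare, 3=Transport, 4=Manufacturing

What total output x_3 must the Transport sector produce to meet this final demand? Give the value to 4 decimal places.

Form M = I − A:
  [  0.94   -0.07   -0.06   -0.09   -0.06]
  [ -0.06    0.95   -0.05   -0.03   -0.13]
  [ -0.13   -0.05    0.94   -0.12   -0.14]
  [ -0.02   -0.04   -0.15    0.91   -0.11]
  [ -0.07   -0.12   -0.02   -0.08    0.91]
Leontief inverse L = M⁻¹:
  [  1.0962    0.1068    0.0998    0.1356    0.1193]
  [  0.0957    1.0900    0.0795    0.0720    0.1830]
  [  0.1818    0.1081    1.1159    0.1882    0.2219]
  [  0.0712    0.0877    0.1969    1.1512    0.1867]
  [  0.1072    0.1620    0.0600    0.1253    1.1535]
Total output x = L · d:
  x_0 = 1.0962·24 + 0.1068·59 + 0.0998·9 + 0.1356·23 + 0.1193·52 = 42.8305
  x_1 = 0.0957·24 + 1.0900·59 + 0.0795·9 + 0.0720·23 + 0.1830·52 = 78.4914
  x_2 = 0.1818·24 + 0.1081·59 + 1.1159·9 + 0.1882·23 + 0.2219·52 = 36.6468
  x_3 = 0.0712·24 + 0.0877·59 + 0.1969·9 + 1.1512·23 + 0.1867·52 = 44.8375
  x_4 = 0.1072·24 + 0.1620·59 + 0.0600·9 + 0.1253·23 + 1.1535·52 = 75.5352

44.8375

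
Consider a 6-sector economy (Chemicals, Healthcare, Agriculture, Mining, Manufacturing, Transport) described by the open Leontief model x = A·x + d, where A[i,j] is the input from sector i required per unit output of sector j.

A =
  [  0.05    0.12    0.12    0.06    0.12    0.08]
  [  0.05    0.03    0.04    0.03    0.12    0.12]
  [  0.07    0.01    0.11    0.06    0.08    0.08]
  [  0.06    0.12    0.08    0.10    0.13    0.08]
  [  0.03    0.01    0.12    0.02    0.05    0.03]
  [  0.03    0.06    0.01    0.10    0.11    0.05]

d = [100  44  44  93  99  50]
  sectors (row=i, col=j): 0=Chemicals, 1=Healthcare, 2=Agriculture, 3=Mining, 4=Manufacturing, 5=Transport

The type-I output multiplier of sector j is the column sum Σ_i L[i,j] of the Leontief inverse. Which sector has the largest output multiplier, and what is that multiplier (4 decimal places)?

Manufacturing (2.0148)

Form M = I − A:
  [  0.95   -0.12   -0.12   -0.06   -0.12   -0.08]
  [ -0.05    0.97   -0.04   -0.03   -0.12   -0.12]
  [ -0.07   -0.01    0.89   -0.06   -0.08   -0.08]
  [ -0.06   -0.12   -0.08    0.90   -0.13   -0.08]
  [ -0.03   -0.01   -0.12   -0.02    0.95   -0.03]
  [ -0.03   -0.06   -0.01   -0.10   -0.11    0.95]
Leontief inverse L = M⁻¹:
  [  1.0937    0.1623    0.1944    0.1120    0.2071    0.1449]
  [  0.0775    1.0616    0.0903    0.0683    0.1793    0.1596]
  [  0.1039    0.0471    1.1702    0.1038    0.1465    0.1266]
  [  0.1052    0.1690    0.1574    1.1556    0.2232    0.1478]
  [  0.0525    0.0288    0.1601    0.0460    1.0896    0.0598]
  [  0.0577    0.0938    0.0593    0.1359    0.1691    1.0911]
Total output x = L · d:
  x_0 = 1.0937·100 + 0.1623·44 + 0.1944·44 + 0.1120·93 + 0.2071·99 + 0.1449·50 = 163.2268
  x_1 = 0.0775·100 + 1.0616·44 + 0.0903·44 + 0.0683·93 + 0.1793·99 + 0.1596·50 = 90.5263
  x_2 = 0.1039·100 + 0.0471·44 + 1.1702·44 + 0.1038·93 + 0.1465·99 + 0.1266·50 = 94.4410
  x_3 = 0.1052·100 + 0.1690·44 + 0.1574·44 + 1.1556·93 + 0.2232·99 + 0.1478·50 = 161.8421
  x_4 = 0.0525·100 + 0.0288·44 + 0.1601·44 + 0.0460·93 + 1.0896·99 + 0.0598·50 = 128.6999
  x_5 = 0.0577·100 + 0.0938·44 + 0.0593·44 + 0.1359·93 + 0.1691·99 + 1.0911·50 = 96.4358
Output multipliers (column sums of L):
  Chemicals: 1.4905
  Healthcare: 1.5626
  Agriculture: 1.8317
  Mining: 1.6217
  Manufacturing: 2.0148
  Transport: 1.7300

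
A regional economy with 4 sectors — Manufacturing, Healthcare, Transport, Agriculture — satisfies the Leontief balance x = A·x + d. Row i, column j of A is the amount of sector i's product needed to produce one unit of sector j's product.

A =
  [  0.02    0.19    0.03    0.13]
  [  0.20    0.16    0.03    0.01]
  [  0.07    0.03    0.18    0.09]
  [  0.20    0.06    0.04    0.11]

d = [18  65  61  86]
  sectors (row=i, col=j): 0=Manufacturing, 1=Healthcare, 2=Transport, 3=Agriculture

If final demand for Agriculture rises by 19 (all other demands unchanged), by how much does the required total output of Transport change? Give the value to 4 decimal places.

Form M = I − A:
  [  0.98   -0.19   -0.03   -0.13]
  [ -0.20    0.84   -0.03   -0.01]
  [ -0.07   -0.03    0.82   -0.09]
  [ -0.20   -0.06   -0.04    0.89]
Leontief inverse L = M⁻¹:
  [  1.1140    0.2663    0.0589    0.1717]
  [  0.2733    1.2587    0.0590    0.0600]
  [  0.1353    0.0851    1.2347    0.1456]
  [  0.2748    0.1485    0.0727    1.1728]
Total output x = L · d:
  x_0 = 1.1140·18 + 0.2663·65 + 0.0589·61 + 0.1717·86 = 55.7188
  x_1 = 0.2733·18 + 1.2587·65 + 0.0590·61 + 0.0600·86 = 95.4961
  x_2 = 0.1353·18 + 0.0851·65 + 1.2347·61 + 0.1456·86 = 95.7996
  x_3 = 0.2748·18 + 0.1485·65 + 0.0727·61 + 1.1728·86 = 119.8938
Δx_2 = L[2,3] · Δd_3 = 0.1456 · 19 = 2.7658

2.7658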